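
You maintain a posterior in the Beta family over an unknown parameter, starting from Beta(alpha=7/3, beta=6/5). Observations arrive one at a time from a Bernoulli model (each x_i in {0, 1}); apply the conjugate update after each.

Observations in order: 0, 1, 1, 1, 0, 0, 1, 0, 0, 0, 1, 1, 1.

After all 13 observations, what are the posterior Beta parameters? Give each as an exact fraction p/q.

alpha=28/3, beta=36/5

obs 1: x=0 → posterior Beta(7/3, 11/5)
obs 2: x=1 → posterior Beta(10/3, 11/5)
obs 3: x=1 → posterior Beta(13/3, 11/5)
obs 4: x=1 → posterior Beta(16/3, 11/5)
obs 5: x=0 → posterior Beta(16/3, 16/5)
obs 6: x=0 → posterior Beta(16/3, 21/5)
obs 7: x=1 → posterior Beta(19/3, 21/5)
obs 8: x=0 → posterior Beta(19/3, 26/5)
obs 9: x=0 → posterior Beta(19/3, 31/5)
obs 10: x=0 → posterior Beta(19/3, 36/5)
obs 11: x=1 → posterior Beta(22/3, 36/5)
obs 12: x=1 → posterior Beta(25/3, 36/5)
obs 13: x=1 → posterior Beta(28/3, 36/5)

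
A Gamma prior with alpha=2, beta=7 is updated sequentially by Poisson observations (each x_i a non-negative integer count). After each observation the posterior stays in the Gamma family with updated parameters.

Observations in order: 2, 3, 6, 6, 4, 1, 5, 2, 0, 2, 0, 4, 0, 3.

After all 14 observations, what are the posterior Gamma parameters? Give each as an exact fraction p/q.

alpha=40, beta=21

obs 1: x=2 → posterior Gamma(4, 8)
obs 2: x=3 → posterior Gamma(7, 9)
obs 3: x=6 → posterior Gamma(13, 10)
obs 4: x=6 → posterior Gamma(19, 11)
obs 5: x=4 → posterior Gamma(23, 12)
obs 6: x=1 → posterior Gamma(24, 13)
obs 7: x=5 → posterior Gamma(29, 14)
obs 8: x=2 → posterior Gamma(31, 15)
obs 9: x=0 → posterior Gamma(31, 16)
obs 10: x=2 → posterior Gamma(33, 17)
obs 11: x=0 → posterior Gamma(33, 18)
obs 12: x=4 → posterior Gamma(37, 19)
obs 13: x=0 → posterior Gamma(37, 20)
obs 14: x=3 → posterior Gamma(40, 21)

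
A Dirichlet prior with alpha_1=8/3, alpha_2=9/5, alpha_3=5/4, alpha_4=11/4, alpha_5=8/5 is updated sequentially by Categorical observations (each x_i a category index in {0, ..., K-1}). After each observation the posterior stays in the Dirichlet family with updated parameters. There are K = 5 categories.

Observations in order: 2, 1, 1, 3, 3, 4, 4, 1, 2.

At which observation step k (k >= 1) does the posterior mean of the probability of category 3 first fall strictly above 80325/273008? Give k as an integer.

k = 5

obs 1: x=2 → posterior Dirichlet(8/3, 9/5, 9/4, 11/4, 8/5)
obs 2: x=1 → posterior Dirichlet(8/3, 14/5, 9/4, 11/4, 8/5)
obs 3: x=1 → posterior Dirichlet(8/3, 19/5, 9/4, 11/4, 8/5)
obs 4: x=3 → posterior Dirichlet(8/3, 19/5, 9/4, 15/4, 8/5)
obs 5: x=3 → posterior Dirichlet(8/3, 19/5, 9/4, 19/4, 8/5)
obs 6: x=4 → posterior Dirichlet(8/3, 19/5, 9/4, 19/4, 13/5)
obs 7: x=4 → posterior Dirichlet(8/3, 19/5, 9/4, 19/4, 18/5)
obs 8: x=1 → posterior Dirichlet(8/3, 24/5, 9/4, 19/4, 18/5)
obs 9: x=2 → posterior Dirichlet(8/3, 24/5, 13/4, 19/4, 18/5)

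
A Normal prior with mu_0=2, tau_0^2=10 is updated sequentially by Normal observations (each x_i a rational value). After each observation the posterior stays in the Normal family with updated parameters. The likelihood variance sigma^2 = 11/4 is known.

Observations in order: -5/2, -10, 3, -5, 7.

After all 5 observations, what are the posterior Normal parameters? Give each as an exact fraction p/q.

mu_0=-278/211, tau_0^2=110/211

obs 1: x=-5/2 → posterior Normal(-26/17, 110/51)
obs 2: x=-10 → posterior Normal(-478/91, 110/91)
obs 3: x=3 → posterior Normal(-358/131, 110/131)
obs 4: x=-5 → posterior Normal(-62/19, 110/171)
obs 5: x=7 → posterior Normal(-278/211, 110/211)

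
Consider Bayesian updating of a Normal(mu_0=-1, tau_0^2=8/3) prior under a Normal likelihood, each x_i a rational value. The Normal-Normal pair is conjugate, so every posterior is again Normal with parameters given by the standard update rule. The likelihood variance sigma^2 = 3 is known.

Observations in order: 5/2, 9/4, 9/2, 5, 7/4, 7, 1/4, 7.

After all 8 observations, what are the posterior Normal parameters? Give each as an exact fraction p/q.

obs 1: x=5/2 → posterior Normal(11/17, 24/17)
obs 2: x=9/4 → posterior Normal(29/25, 24/25)
obs 3: x=9/2 → posterior Normal(65/33, 8/11)
obs 4: x=5 → posterior Normal(105/41, 24/41)
obs 5: x=7/4 → posterior Normal(17/7, 24/49)
obs 6: x=7 → posterior Normal(175/57, 8/19)
obs 7: x=1/4 → posterior Normal(177/65, 24/65)
obs 8: x=7 → posterior Normal(233/73, 24/73)

mu_0=233/73, tau_0^2=24/73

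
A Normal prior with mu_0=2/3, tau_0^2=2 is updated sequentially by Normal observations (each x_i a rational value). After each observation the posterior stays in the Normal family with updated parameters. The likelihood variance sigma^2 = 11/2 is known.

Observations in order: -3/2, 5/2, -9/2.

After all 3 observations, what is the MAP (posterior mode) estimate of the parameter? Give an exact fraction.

obs 1: x=-3/2 → posterior Normal(4/45, 22/15)
obs 2: x=5/2 → posterior Normal(34/57, 22/19)
obs 3: x=-9/2 → posterior Normal(-20/69, 22/23)

-20/69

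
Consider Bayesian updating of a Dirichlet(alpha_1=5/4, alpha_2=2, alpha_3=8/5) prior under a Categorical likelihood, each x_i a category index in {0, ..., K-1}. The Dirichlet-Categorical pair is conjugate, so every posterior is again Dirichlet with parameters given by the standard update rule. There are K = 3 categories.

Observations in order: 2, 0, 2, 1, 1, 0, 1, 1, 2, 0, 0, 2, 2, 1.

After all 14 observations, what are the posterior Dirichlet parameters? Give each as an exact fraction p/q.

alpha_1=21/4, alpha_2=7, alpha_3=33/5

obs 1: x=2 → posterior Dirichlet(5/4, 2, 13/5)
obs 2: x=0 → posterior Dirichlet(9/4, 2, 13/5)
obs 3: x=2 → posterior Dirichlet(9/4, 2, 18/5)
obs 4: x=1 → posterior Dirichlet(9/4, 3, 18/5)
obs 5: x=1 → posterior Dirichlet(9/4, 4, 18/5)
obs 6: x=0 → posterior Dirichlet(13/4, 4, 18/5)
obs 7: x=1 → posterior Dirichlet(13/4, 5, 18/5)
obs 8: x=1 → posterior Dirichlet(13/4, 6, 18/5)
obs 9: x=2 → posterior Dirichlet(13/4, 6, 23/5)
obs 10: x=0 → posterior Dirichlet(17/4, 6, 23/5)
obs 11: x=0 → posterior Dirichlet(21/4, 6, 23/5)
obs 12: x=2 → posterior Dirichlet(21/4, 6, 28/5)
obs 13: x=2 → posterior Dirichlet(21/4, 6, 33/5)
obs 14: x=1 → posterior Dirichlet(21/4, 7, 33/5)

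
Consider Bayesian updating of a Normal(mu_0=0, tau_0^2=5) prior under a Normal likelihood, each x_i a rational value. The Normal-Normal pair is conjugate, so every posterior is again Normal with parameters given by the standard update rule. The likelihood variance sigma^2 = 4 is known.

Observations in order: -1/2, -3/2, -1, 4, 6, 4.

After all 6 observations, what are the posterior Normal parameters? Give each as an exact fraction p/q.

obs 1: x=-1/2 → posterior Normal(-5/18, 20/9)
obs 2: x=-3/2 → posterior Normal(-5/7, 10/7)
obs 3: x=-1 → posterior Normal(-15/19, 20/19)
obs 4: x=4 → posterior Normal(5/24, 5/6)
obs 5: x=6 → posterior Normal(35/29, 20/29)
obs 6: x=4 → posterior Normal(55/34, 10/17)

mu_0=55/34, tau_0^2=10/17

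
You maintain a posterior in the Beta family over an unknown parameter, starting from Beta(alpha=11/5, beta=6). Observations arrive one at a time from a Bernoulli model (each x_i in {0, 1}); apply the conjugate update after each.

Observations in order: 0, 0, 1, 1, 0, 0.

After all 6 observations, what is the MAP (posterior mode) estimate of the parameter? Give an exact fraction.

obs 1: x=0 → posterior Beta(11/5, 7)
obs 2: x=0 → posterior Beta(11/5, 8)
obs 3: x=1 → posterior Beta(16/5, 8)
obs 4: x=1 → posterior Beta(21/5, 8)
obs 5: x=0 → posterior Beta(21/5, 9)
obs 6: x=0 → posterior Beta(21/5, 10)

16/61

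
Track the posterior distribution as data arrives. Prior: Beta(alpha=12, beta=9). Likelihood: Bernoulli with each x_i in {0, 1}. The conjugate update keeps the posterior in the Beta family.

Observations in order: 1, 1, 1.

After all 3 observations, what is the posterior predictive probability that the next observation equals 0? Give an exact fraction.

obs 1: x=1 → posterior Beta(13, 9)
obs 2: x=1 → posterior Beta(14, 9)
obs 3: x=1 → posterior Beta(15, 9)

3/8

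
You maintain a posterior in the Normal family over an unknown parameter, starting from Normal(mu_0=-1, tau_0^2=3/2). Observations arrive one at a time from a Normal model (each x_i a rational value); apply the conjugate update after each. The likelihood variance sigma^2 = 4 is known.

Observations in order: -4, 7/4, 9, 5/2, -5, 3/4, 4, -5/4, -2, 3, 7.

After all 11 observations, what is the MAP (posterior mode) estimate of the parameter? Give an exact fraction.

obs 1: x=-4 → posterior Normal(-20/11, 12/11)
obs 2: x=7/4 → posterior Normal(-59/56, 6/7)
obs 3: x=9 → posterior Normal(49/68, 12/17)
obs 4: x=5/2 → posterior Normal(79/80, 3/5)
obs 5: x=-5 → posterior Normal(19/92, 12/23)
obs 6: x=3/4 → posterior Normal(7/26, 6/13)
obs 7: x=4 → posterior Normal(19/29, 12/29)
obs 8: x=-5/4 → posterior Normal(61/128, 3/8)
obs 9: x=-2 → posterior Normal(37/140, 12/35)
obs 10: x=3 → posterior Normal(73/152, 6/19)
obs 11: x=7 → posterior Normal(157/164, 12/41)

157/164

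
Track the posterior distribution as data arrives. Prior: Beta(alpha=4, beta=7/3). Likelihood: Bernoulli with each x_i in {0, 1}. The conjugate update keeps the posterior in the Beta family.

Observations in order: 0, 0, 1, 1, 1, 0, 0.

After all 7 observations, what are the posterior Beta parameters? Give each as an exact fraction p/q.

alpha=7, beta=19/3

obs 1: x=0 → posterior Beta(4, 10/3)
obs 2: x=0 → posterior Beta(4, 13/3)
obs 3: x=1 → posterior Beta(5, 13/3)
obs 4: x=1 → posterior Beta(6, 13/3)
obs 5: x=1 → posterior Beta(7, 13/3)
obs 6: x=0 → posterior Beta(7, 16/3)
obs 7: x=0 → posterior Beta(7, 19/3)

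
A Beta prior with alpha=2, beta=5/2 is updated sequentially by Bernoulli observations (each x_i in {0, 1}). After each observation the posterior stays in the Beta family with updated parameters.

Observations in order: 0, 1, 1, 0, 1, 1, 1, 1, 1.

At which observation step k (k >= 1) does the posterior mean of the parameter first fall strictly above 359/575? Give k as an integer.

obs 1: x=0 → posterior Beta(2, 7/2)
obs 2: x=1 → posterior Beta(3, 7/2)
obs 3: x=1 → posterior Beta(4, 7/2)
obs 4: x=0 → posterior Beta(4, 9/2)
obs 5: x=1 → posterior Beta(5, 9/2)
obs 6: x=1 → posterior Beta(6, 9/2)
obs 7: x=1 → posterior Beta(7, 9/2)
obs 8: x=1 → posterior Beta(8, 9/2)
obs 9: x=1 → posterior Beta(9, 9/2)

k = 8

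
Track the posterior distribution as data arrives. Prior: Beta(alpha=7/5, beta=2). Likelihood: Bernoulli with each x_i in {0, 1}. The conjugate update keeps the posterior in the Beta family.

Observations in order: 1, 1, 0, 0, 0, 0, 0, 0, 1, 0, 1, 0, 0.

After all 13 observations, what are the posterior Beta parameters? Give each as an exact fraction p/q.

obs 1: x=1 → posterior Beta(12/5, 2)
obs 2: x=1 → posterior Beta(17/5, 2)
obs 3: x=0 → posterior Beta(17/5, 3)
obs 4: x=0 → posterior Beta(17/5, 4)
obs 5: x=0 → posterior Beta(17/5, 5)
obs 6: x=0 → posterior Beta(17/5, 6)
obs 7: x=0 → posterior Beta(17/5, 7)
obs 8: x=0 → posterior Beta(17/5, 8)
obs 9: x=1 → posterior Beta(22/5, 8)
obs 10: x=0 → posterior Beta(22/5, 9)
obs 11: x=1 → posterior Beta(27/5, 9)
obs 12: x=0 → posterior Beta(27/5, 10)
obs 13: x=0 → posterior Beta(27/5, 11)

alpha=27/5, beta=11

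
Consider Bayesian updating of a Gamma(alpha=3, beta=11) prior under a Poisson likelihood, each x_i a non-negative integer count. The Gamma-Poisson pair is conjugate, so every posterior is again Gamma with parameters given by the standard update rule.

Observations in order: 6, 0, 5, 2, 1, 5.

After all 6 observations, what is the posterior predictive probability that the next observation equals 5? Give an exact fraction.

obs 1: x=6 → posterior Gamma(9, 12)
obs 2: x=0 → posterior Gamma(9, 13)
obs 3: x=5 → posterior Gamma(14, 14)
obs 4: x=2 → posterior Gamma(16, 15)
obs 5: x=1 → posterior Gamma(17, 16)
obs 6: x=5 → posterior Gamma(22, 17)

19315686504390286407828460920605/1951181396086391476157137979179008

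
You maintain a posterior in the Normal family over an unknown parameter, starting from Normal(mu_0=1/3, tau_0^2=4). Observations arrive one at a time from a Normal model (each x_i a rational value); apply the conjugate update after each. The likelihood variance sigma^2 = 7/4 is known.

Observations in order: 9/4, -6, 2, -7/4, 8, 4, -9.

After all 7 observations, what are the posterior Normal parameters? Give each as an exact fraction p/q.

mu_0=-1/21, tau_0^2=4/17

obs 1: x=9/4 → posterior Normal(5/3, 28/23)
obs 2: x=-6 → posterior Normal(-173/117, 28/39)
obs 3: x=2 → posterior Normal(-7/15, 28/55)
obs 4: x=-7/4 → posterior Normal(-161/213, 28/71)
obs 5: x=8 → posterior Normal(223/261, 28/87)
obs 6: x=4 → posterior Normal(415/309, 28/103)
obs 7: x=-9 → posterior Normal(-1/21, 4/17)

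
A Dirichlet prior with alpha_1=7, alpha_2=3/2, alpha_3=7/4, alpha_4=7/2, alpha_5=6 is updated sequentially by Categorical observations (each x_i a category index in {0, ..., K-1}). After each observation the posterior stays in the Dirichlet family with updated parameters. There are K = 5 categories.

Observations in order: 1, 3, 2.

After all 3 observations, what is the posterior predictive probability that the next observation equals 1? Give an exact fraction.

10/91

obs 1: x=1 → posterior Dirichlet(7, 5/2, 7/4, 7/2, 6)
obs 2: x=3 → posterior Dirichlet(7, 5/2, 7/4, 9/2, 6)
obs 3: x=2 → posterior Dirichlet(7, 5/2, 11/4, 9/2, 6)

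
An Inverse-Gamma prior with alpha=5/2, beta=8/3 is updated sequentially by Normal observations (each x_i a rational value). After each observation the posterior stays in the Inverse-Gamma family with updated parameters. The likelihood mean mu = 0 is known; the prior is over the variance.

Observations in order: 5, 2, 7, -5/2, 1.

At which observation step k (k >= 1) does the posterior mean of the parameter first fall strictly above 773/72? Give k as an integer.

obs 1: x=5 → posterior Inverse-Gamma(3, 91/6)
obs 2: x=2 → posterior Inverse-Gamma(7/2, 103/6)
obs 3: x=7 → posterior Inverse-Gamma(4, 125/3)
obs 4: x=-5/2 → posterior Inverse-Gamma(9/2, 1075/24)
obs 5: x=1 → posterior Inverse-Gamma(5, 1087/24)

k = 3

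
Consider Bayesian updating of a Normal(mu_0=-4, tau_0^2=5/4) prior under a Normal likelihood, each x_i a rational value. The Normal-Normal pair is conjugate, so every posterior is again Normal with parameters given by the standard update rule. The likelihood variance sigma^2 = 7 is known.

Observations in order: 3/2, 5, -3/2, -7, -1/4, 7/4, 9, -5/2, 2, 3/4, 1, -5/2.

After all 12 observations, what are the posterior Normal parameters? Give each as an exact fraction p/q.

obs 1: x=3/2 → posterior Normal(-19/6, 35/33)
obs 2: x=5 → posterior Normal(-159/76, 35/38)
obs 3: x=-3/2 → posterior Normal(-87/43, 35/43)
obs 4: x=-7 → posterior Normal(-61/24, 35/48)
obs 5: x=-1/4 → posterior Normal(-493/212, 35/53)
obs 6: x=7/4 → posterior Normal(-229/116, 35/58)
obs 7: x=9 → posterior Normal(-139/126, 5/9)
obs 8: x=-5/2 → posterior Normal(-41/34, 35/68)
obs 9: x=2 → posterior Normal(-72/73, 35/73)
obs 10: x=3/4 → posterior Normal(-7/8, 35/78)
obs 11: x=1 → posterior Normal(-253/332, 35/83)
obs 12: x=-5/2 → posterior Normal(-303/352, 35/88)

mu_0=-303/352, tau_0^2=35/88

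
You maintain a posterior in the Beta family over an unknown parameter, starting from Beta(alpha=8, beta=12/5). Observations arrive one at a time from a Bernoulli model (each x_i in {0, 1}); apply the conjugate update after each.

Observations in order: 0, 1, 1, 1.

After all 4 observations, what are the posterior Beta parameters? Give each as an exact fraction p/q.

alpha=11, beta=17/5

obs 1: x=0 → posterior Beta(8, 17/5)
obs 2: x=1 → posterior Beta(9, 17/5)
obs 3: x=1 → posterior Beta(10, 17/5)
obs 4: x=1 → posterior Beta(11, 17/5)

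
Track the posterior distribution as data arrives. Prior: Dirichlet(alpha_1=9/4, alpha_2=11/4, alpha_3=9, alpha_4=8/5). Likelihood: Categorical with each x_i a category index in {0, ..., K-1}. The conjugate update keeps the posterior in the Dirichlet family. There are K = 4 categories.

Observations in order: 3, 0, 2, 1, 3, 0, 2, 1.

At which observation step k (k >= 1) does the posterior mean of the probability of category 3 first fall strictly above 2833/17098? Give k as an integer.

obs 1: x=3 → posterior Dirichlet(9/4, 11/4, 9, 13/5)
obs 2: x=0 → posterior Dirichlet(13/4, 11/4, 9, 13/5)
obs 3: x=2 → posterior Dirichlet(13/4, 11/4, 10, 13/5)
obs 4: x=1 → posterior Dirichlet(13/4, 15/4, 10, 13/5)
obs 5: x=3 → posterior Dirichlet(13/4, 15/4, 10, 18/5)
obs 6: x=0 → posterior Dirichlet(17/4, 15/4, 10, 18/5)
obs 7: x=2 → posterior Dirichlet(17/4, 15/4, 11, 18/5)
obs 8: x=1 → posterior Dirichlet(17/4, 19/4, 11, 18/5)

k = 5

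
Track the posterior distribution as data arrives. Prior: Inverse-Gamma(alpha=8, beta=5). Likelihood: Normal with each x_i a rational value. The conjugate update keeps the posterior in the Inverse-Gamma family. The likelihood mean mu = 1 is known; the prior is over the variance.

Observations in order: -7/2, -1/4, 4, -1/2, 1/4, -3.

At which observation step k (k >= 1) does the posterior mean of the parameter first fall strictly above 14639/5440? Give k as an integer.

obs 1: x=-7/2 → posterior Inverse-Gamma(17/2, 121/8)
obs 2: x=-1/4 → posterior Inverse-Gamma(9, 509/32)
obs 3: x=4 → posterior Inverse-Gamma(19/2, 653/32)
obs 4: x=-1/2 → posterior Inverse-Gamma(10, 689/32)
obs 5: x=1/4 → posterior Inverse-Gamma(21/2, 349/16)
obs 6: x=-3 → posterior Inverse-Gamma(11, 477/16)

k = 6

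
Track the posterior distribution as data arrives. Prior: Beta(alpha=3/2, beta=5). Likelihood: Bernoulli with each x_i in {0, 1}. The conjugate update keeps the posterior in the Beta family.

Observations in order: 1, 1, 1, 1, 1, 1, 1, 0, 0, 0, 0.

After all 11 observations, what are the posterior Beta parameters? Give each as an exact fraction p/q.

alpha=17/2, beta=9

obs 1: x=1 → posterior Beta(5/2, 5)
obs 2: x=1 → posterior Beta(7/2, 5)
obs 3: x=1 → posterior Beta(9/2, 5)
obs 4: x=1 → posterior Beta(11/2, 5)
obs 5: x=1 → posterior Beta(13/2, 5)
obs 6: x=1 → posterior Beta(15/2, 5)
obs 7: x=1 → posterior Beta(17/2, 5)
obs 8: x=0 → posterior Beta(17/2, 6)
obs 9: x=0 → posterior Beta(17/2, 7)
obs 10: x=0 → posterior Beta(17/2, 8)
obs 11: x=0 → posterior Beta(17/2, 9)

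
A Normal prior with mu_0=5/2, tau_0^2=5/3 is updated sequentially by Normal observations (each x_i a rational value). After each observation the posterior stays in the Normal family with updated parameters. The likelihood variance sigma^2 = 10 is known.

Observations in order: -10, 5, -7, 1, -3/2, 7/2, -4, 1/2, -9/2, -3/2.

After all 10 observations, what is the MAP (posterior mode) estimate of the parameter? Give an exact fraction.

obs 1: x=-10 → posterior Normal(5/7, 10/7)
obs 2: x=5 → posterior Normal(5/4, 5/4)
obs 3: x=-7 → posterior Normal(1/3, 10/9)
obs 4: x=1 → posterior Normal(2/5, 1)
obs 5: x=-3/2 → posterior Normal(5/22, 10/11)
obs 6: x=7/2 → posterior Normal(1/2, 5/6)
obs 7: x=-4 → posterior Normal(2/13, 10/13)
obs 8: x=1/2 → posterior Normal(5/28, 5/7)
obs 9: x=-9/2 → posterior Normal(-2/15, 2/3)
obs 10: x=-3/2 → posterior Normal(-7/32, 5/8)

-7/32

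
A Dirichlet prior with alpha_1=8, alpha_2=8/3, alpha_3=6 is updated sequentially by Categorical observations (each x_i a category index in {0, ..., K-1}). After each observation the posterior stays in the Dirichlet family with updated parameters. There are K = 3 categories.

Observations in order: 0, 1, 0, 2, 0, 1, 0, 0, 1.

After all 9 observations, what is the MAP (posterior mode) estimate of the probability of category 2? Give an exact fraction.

9/34

obs 1: x=0 → posterior Dirichlet(9, 8/3, 6)
obs 2: x=1 → posterior Dirichlet(9, 11/3, 6)
obs 3: x=0 → posterior Dirichlet(10, 11/3, 6)
obs 4: x=2 → posterior Dirichlet(10, 11/3, 7)
obs 5: x=0 → posterior Dirichlet(11, 11/3, 7)
obs 6: x=1 → posterior Dirichlet(11, 14/3, 7)
obs 7: x=0 → posterior Dirichlet(12, 14/3, 7)
obs 8: x=0 → posterior Dirichlet(13, 14/3, 7)
obs 9: x=1 → posterior Dirichlet(13, 17/3, 7)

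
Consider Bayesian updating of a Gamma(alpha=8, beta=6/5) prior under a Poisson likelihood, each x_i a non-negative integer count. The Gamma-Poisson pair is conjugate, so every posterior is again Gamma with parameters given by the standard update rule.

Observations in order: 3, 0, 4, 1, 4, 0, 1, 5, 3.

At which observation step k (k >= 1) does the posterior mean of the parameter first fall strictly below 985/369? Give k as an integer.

obs 1: x=3 → posterior Gamma(11, 11/5)
obs 2: x=0 → posterior Gamma(11, 16/5)
obs 3: x=4 → posterior Gamma(15, 21/5)
obs 4: x=1 → posterior Gamma(16, 26/5)
obs 5: x=4 → posterior Gamma(20, 31/5)
obs 6: x=0 → posterior Gamma(20, 36/5)
obs 7: x=1 → posterior Gamma(21, 41/5)
obs 8: x=5 → posterior Gamma(26, 46/5)
obs 9: x=3 → posterior Gamma(29, 51/5)

k = 7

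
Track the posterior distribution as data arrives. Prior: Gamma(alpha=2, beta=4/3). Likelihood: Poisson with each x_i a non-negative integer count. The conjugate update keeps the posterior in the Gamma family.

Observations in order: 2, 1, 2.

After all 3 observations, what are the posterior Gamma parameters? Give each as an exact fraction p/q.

obs 1: x=2 → posterior Gamma(4, 7/3)
obs 2: x=1 → posterior Gamma(5, 10/3)
obs 3: x=2 → posterior Gamma(7, 13/3)

alpha=7, beta=13/3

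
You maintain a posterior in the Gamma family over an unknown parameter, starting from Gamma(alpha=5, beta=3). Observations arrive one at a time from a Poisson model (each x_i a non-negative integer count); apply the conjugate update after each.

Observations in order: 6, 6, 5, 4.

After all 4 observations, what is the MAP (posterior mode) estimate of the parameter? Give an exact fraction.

obs 1: x=6 → posterior Gamma(11, 4)
obs 2: x=6 → posterior Gamma(17, 5)
obs 3: x=5 → posterior Gamma(22, 6)
obs 4: x=4 → posterior Gamma(26, 7)

25/7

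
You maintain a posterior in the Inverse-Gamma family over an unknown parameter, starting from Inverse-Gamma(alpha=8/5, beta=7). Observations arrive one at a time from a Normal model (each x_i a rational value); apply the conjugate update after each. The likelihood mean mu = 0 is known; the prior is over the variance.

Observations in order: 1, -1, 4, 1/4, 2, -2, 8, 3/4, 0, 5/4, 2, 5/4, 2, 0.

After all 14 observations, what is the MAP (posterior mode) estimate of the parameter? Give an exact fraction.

obs 1: x=1 → posterior Inverse-Gamma(21/10, 15/2)
obs 2: x=-1 → posterior Inverse-Gamma(13/5, 8)
obs 3: x=4 → posterior Inverse-Gamma(31/10, 16)
obs 4: x=1/4 → posterior Inverse-Gamma(18/5, 513/32)
obs 5: x=2 → posterior Inverse-Gamma(41/10, 577/32)
obs 6: x=-2 → posterior Inverse-Gamma(23/5, 641/32)
obs 7: x=8 → posterior Inverse-Gamma(51/10, 1665/32)
obs 8: x=3/4 → posterior Inverse-Gamma(28/5, 837/16)
obs 9: x=0 → posterior Inverse-Gamma(61/10, 837/16)
obs 10: x=5/4 → posterior Inverse-Gamma(33/5, 1699/32)
obs 11: x=2 → posterior Inverse-Gamma(71/10, 1763/32)
obs 12: x=5/4 → posterior Inverse-Gamma(38/5, 447/8)
obs 13: x=2 → posterior Inverse-Gamma(81/10, 463/8)
obs 14: x=0 → posterior Inverse-Gamma(43/5, 463/8)

2315/384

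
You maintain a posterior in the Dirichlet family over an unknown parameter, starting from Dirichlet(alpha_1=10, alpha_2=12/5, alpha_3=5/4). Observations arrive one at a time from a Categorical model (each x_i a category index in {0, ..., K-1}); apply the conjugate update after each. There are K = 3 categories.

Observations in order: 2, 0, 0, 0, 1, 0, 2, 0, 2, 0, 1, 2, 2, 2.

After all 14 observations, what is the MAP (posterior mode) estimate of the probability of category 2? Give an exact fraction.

125/493

obs 1: x=2 → posterior Dirichlet(10, 12/5, 9/4)
obs 2: x=0 → posterior Dirichlet(11, 12/5, 9/4)
obs 3: x=0 → posterior Dirichlet(12, 12/5, 9/4)
obs 4: x=0 → posterior Dirichlet(13, 12/5, 9/4)
obs 5: x=1 → posterior Dirichlet(13, 17/5, 9/4)
obs 6: x=0 → posterior Dirichlet(14, 17/5, 9/4)
obs 7: x=2 → posterior Dirichlet(14, 17/5, 13/4)
obs 8: x=0 → posterior Dirichlet(15, 17/5, 13/4)
obs 9: x=2 → posterior Dirichlet(15, 17/5, 17/4)
obs 10: x=0 → posterior Dirichlet(16, 17/5, 17/4)
obs 11: x=1 → posterior Dirichlet(16, 22/5, 17/4)
obs 12: x=2 → posterior Dirichlet(16, 22/5, 21/4)
obs 13: x=2 → posterior Dirichlet(16, 22/5, 25/4)
obs 14: x=2 → posterior Dirichlet(16, 22/5, 29/4)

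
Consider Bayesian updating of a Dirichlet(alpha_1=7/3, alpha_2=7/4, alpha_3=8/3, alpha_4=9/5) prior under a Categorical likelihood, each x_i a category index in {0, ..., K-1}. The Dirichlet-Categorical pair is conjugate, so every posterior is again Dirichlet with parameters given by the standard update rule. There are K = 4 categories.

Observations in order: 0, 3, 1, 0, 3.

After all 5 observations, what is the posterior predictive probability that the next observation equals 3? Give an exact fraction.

obs 1: x=0 → posterior Dirichlet(10/3, 7/4, 8/3, 9/5)
obs 2: x=3 → posterior Dirichlet(10/3, 7/4, 8/3, 14/5)
obs 3: x=1 → posterior Dirichlet(10/3, 11/4, 8/3, 14/5)
obs 4: x=0 → posterior Dirichlet(13/3, 11/4, 8/3, 14/5)
obs 5: x=3 → posterior Dirichlet(13/3, 11/4, 8/3, 19/5)

76/271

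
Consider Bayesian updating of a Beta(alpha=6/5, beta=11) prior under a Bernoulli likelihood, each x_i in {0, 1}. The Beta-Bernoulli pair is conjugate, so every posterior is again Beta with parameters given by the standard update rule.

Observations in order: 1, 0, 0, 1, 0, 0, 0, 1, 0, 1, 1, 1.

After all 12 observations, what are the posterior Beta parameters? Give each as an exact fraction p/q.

alpha=36/5, beta=17

obs 1: x=1 → posterior Beta(11/5, 11)
obs 2: x=0 → posterior Beta(11/5, 12)
obs 3: x=0 → posterior Beta(11/5, 13)
obs 4: x=1 → posterior Beta(16/5, 13)
obs 5: x=0 → posterior Beta(16/5, 14)
obs 6: x=0 → posterior Beta(16/5, 15)
obs 7: x=0 → posterior Beta(16/5, 16)
obs 8: x=1 → posterior Beta(21/5, 16)
obs 9: x=0 → posterior Beta(21/5, 17)
obs 10: x=1 → posterior Beta(26/5, 17)
obs 11: x=1 → posterior Beta(31/5, 17)
obs 12: x=1 → posterior Beta(36/5, 17)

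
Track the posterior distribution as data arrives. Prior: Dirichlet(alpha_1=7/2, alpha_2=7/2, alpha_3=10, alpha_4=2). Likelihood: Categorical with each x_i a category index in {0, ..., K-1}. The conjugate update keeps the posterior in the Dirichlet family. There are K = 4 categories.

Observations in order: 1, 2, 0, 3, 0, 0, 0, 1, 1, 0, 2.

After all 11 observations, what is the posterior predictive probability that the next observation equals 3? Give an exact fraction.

1/10

obs 1: x=1 → posterior Dirichlet(7/2, 9/2, 10, 2)
obs 2: x=2 → posterior Dirichlet(7/2, 9/2, 11, 2)
obs 3: x=0 → posterior Dirichlet(9/2, 9/2, 11, 2)
obs 4: x=3 → posterior Dirichlet(9/2, 9/2, 11, 3)
obs 5: x=0 → posterior Dirichlet(11/2, 9/2, 11, 3)
obs 6: x=0 → posterior Dirichlet(13/2, 9/2, 11, 3)
obs 7: x=0 → posterior Dirichlet(15/2, 9/2, 11, 3)
obs 8: x=1 → posterior Dirichlet(15/2, 11/2, 11, 3)
obs 9: x=1 → posterior Dirichlet(15/2, 13/2, 11, 3)
obs 10: x=0 → posterior Dirichlet(17/2, 13/2, 11, 3)
obs 11: x=2 → posterior Dirichlet(17/2, 13/2, 12, 3)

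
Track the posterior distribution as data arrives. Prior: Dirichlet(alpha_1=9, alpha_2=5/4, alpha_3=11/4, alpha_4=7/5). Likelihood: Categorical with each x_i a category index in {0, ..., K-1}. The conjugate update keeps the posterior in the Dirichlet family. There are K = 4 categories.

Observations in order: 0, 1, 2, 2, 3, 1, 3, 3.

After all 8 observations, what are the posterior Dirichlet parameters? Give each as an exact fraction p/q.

alpha_1=10, alpha_2=13/4, alpha_3=19/4, alpha_4=22/5

obs 1: x=0 → posterior Dirichlet(10, 5/4, 11/4, 7/5)
obs 2: x=1 → posterior Dirichlet(10, 9/4, 11/4, 7/5)
obs 3: x=2 → posterior Dirichlet(10, 9/4, 15/4, 7/5)
obs 4: x=2 → posterior Dirichlet(10, 9/4, 19/4, 7/5)
obs 5: x=3 → posterior Dirichlet(10, 9/4, 19/4, 12/5)
obs 6: x=1 → posterior Dirichlet(10, 13/4, 19/4, 12/5)
obs 7: x=3 → posterior Dirichlet(10, 13/4, 19/4, 17/5)
obs 8: x=3 → posterior Dirichlet(10, 13/4, 19/4, 22/5)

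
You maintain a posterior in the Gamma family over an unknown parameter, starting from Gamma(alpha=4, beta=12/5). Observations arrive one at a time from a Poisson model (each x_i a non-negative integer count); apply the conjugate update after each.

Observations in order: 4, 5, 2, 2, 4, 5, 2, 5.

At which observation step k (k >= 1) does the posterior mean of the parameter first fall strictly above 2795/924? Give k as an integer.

obs 1: x=4 → posterior Gamma(8, 17/5)
obs 2: x=5 → posterior Gamma(13, 22/5)
obs 3: x=2 → posterior Gamma(15, 27/5)
obs 4: x=2 → posterior Gamma(17, 32/5)
obs 5: x=4 → posterior Gamma(21, 37/5)
obs 6: x=5 → posterior Gamma(26, 42/5)
obs 7: x=2 → posterior Gamma(28, 47/5)
obs 8: x=5 → posterior Gamma(33, 52/5)

k = 6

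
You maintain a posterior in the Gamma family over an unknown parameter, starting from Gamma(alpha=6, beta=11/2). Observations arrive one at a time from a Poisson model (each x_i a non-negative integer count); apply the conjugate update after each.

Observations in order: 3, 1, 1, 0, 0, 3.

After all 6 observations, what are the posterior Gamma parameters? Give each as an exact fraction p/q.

alpha=14, beta=23/2

obs 1: x=3 → posterior Gamma(9, 13/2)
obs 2: x=1 → posterior Gamma(10, 15/2)
obs 3: x=1 → posterior Gamma(11, 17/2)
obs 4: x=0 → posterior Gamma(11, 19/2)
obs 5: x=0 → posterior Gamma(11, 21/2)
obs 6: x=3 → posterior Gamma(14, 23/2)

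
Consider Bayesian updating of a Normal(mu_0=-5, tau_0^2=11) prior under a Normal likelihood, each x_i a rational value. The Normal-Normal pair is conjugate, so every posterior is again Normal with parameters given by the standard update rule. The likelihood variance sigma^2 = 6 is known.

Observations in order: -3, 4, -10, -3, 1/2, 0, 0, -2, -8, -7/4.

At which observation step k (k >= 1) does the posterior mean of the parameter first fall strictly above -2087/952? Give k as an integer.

obs 1: x=-3 → posterior Normal(-63/17, 66/17)
obs 2: x=4 → posterior Normal(-19/28, 33/14)
obs 3: x=-10 → posterior Normal(-43/13, 22/13)
obs 4: x=-3 → posterior Normal(-81/25, 33/25)
obs 5: x=1/2 → posterior Normal(-313/122, 66/61)
obs 6: x=0 → posterior Normal(-313/144, 11/12)
obs 7: x=0 → posterior Normal(-313/166, 66/83)
obs 8: x=-2 → posterior Normal(-357/188, 33/47)
obs 9: x=-8 → posterior Normal(-533/210, 22/35)
obs 10: x=-7/4 → posterior Normal(-1143/464, 33/58)

k = 2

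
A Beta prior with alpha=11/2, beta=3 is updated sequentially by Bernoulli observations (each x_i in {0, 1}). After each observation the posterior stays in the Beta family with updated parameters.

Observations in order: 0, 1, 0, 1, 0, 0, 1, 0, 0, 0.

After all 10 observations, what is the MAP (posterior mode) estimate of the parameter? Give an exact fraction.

5/11

obs 1: x=0 → posterior Beta(11/2, 4)
obs 2: x=1 → posterior Beta(13/2, 4)
obs 3: x=0 → posterior Beta(13/2, 5)
obs 4: x=1 → posterior Beta(15/2, 5)
obs 5: x=0 → posterior Beta(15/2, 6)
obs 6: x=0 → posterior Beta(15/2, 7)
obs 7: x=1 → posterior Beta(17/2, 7)
obs 8: x=0 → posterior Beta(17/2, 8)
obs 9: x=0 → posterior Beta(17/2, 9)
obs 10: x=0 → posterior Beta(17/2, 10)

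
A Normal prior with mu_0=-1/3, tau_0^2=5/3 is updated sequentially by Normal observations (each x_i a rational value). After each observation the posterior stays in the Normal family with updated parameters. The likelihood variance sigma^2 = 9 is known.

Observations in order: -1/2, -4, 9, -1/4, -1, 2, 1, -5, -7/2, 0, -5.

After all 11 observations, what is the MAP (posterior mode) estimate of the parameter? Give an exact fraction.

obs 1: x=-1/2 → posterior Normal(-23/64, 45/32)
obs 2: x=-4 → posterior Normal(-63/74, 45/37)
obs 3: x=9 → posterior Normal(9/28, 15/14)
obs 4: x=-1/4 → posterior Normal(49/188, 45/47)
obs 5: x=-1 → posterior Normal(29/208, 45/52)
obs 6: x=2 → posterior Normal(23/76, 15/19)
obs 7: x=1 → posterior Normal(89/248, 45/62)
obs 8: x=-5 → posterior Normal(-11/268, 45/67)
obs 9: x=-7/2 → posterior Normal(-9/32, 5/8)
obs 10: x=0 → posterior Normal(-81/308, 45/77)
obs 11: x=-5 → posterior Normal(-181/328, 45/82)

-181/328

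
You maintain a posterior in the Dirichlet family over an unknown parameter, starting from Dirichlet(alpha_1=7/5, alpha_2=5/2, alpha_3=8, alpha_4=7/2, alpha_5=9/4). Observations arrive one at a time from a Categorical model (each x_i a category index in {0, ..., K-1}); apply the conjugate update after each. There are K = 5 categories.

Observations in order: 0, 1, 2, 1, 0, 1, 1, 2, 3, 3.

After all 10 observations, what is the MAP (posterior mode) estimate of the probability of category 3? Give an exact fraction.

obs 1: x=0 → posterior Dirichlet(12/5, 5/2, 8, 7/2, 9/4)
obs 2: x=1 → posterior Dirichlet(12/5, 7/2, 8, 7/2, 9/4)
obs 3: x=2 → posterior Dirichlet(12/5, 7/2, 9, 7/2, 9/4)
obs 4: x=1 → posterior Dirichlet(12/5, 9/2, 9, 7/2, 9/4)
obs 5: x=0 → posterior Dirichlet(17/5, 9/2, 9, 7/2, 9/4)
obs 6: x=1 → posterior Dirichlet(17/5, 11/2, 9, 7/2, 9/4)
obs 7: x=1 → posterior Dirichlet(17/5, 13/2, 9, 7/2, 9/4)
obs 8: x=2 → posterior Dirichlet(17/5, 13/2, 10, 7/2, 9/4)
obs 9: x=3 → posterior Dirichlet(17/5, 13/2, 10, 9/2, 9/4)
obs 10: x=3 → posterior Dirichlet(17/5, 13/2, 10, 11/2, 9/4)

30/151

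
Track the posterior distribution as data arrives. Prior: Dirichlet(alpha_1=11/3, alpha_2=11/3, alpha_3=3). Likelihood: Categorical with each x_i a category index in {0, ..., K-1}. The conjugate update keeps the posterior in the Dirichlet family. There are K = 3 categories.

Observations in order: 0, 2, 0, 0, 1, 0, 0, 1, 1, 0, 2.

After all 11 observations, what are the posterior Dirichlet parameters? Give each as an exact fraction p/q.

obs 1: x=0 → posterior Dirichlet(14/3, 11/3, 3)
obs 2: x=2 → posterior Dirichlet(14/3, 11/3, 4)
obs 3: x=0 → posterior Dirichlet(17/3, 11/3, 4)
obs 4: x=0 → posterior Dirichlet(20/3, 11/3, 4)
obs 5: x=1 → posterior Dirichlet(20/3, 14/3, 4)
obs 6: x=0 → posterior Dirichlet(23/3, 14/3, 4)
obs 7: x=0 → posterior Dirichlet(26/3, 14/3, 4)
obs 8: x=1 → posterior Dirichlet(26/3, 17/3, 4)
obs 9: x=1 → posterior Dirichlet(26/3, 20/3, 4)
obs 10: x=0 → posterior Dirichlet(29/3, 20/3, 4)
obs 11: x=2 → posterior Dirichlet(29/3, 20/3, 5)

alpha_1=29/3, alpha_2=20/3, alpha_3=5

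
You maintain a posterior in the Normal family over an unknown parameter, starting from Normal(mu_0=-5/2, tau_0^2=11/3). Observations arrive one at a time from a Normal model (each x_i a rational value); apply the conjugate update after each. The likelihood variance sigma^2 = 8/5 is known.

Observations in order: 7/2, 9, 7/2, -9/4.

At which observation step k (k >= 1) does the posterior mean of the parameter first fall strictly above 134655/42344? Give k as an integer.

k = 2

obs 1: x=7/2 → posterior Normal(265/158, 88/79)
obs 2: x=9 → posterior Normal(1255/268, 44/67)
obs 3: x=7/2 → posterior Normal(820/189, 88/189)
obs 4: x=-9/4 → posterior Normal(2785/976, 22/61)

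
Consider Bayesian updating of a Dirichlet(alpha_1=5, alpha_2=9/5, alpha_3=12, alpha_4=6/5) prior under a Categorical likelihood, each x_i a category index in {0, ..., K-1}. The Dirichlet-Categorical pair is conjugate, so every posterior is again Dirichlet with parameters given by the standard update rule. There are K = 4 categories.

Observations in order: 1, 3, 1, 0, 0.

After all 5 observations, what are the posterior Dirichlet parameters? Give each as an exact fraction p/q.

obs 1: x=1 → posterior Dirichlet(5, 14/5, 12, 6/5)
obs 2: x=3 → posterior Dirichlet(5, 14/5, 12, 11/5)
obs 3: x=1 → posterior Dirichlet(5, 19/5, 12, 11/5)
obs 4: x=0 → posterior Dirichlet(6, 19/5, 12, 11/5)
obs 5: x=0 → posterior Dirichlet(7, 19/5, 12, 11/5)

alpha_1=7, alpha_2=19/5, alpha_3=12, alpha_4=11/5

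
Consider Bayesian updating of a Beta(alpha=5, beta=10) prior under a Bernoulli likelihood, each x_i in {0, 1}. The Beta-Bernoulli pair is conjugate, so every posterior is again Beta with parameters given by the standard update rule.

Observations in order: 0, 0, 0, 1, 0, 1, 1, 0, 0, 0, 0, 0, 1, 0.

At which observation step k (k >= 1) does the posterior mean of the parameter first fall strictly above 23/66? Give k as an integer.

obs 1: x=0 → posterior Beta(5, 11)
obs 2: x=0 → posterior Beta(5, 12)
obs 3: x=0 → posterior Beta(5, 13)
obs 4: x=1 → posterior Beta(6, 13)
obs 5: x=0 → posterior Beta(6, 14)
obs 6: x=1 → posterior Beta(7, 14)
obs 7: x=1 → posterior Beta(8, 14)
obs 8: x=0 → posterior Beta(8, 15)
obs 9: x=0 → posterior Beta(8, 16)
obs 10: x=0 → posterior Beta(8, 17)
obs 11: x=0 → posterior Beta(8, 18)
obs 12: x=0 → posterior Beta(8, 19)
obs 13: x=1 → posterior Beta(9, 19)
obs 14: x=0 → posterior Beta(9, 20)

k = 7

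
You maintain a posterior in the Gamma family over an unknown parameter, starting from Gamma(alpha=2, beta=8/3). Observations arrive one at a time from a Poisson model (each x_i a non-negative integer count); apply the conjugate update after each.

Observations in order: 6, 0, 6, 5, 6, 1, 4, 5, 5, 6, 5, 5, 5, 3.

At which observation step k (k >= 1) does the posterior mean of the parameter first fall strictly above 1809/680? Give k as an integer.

k = 4

obs 1: x=6 → posterior Gamma(8, 11/3)
obs 2: x=0 → posterior Gamma(8, 14/3)
obs 3: x=6 → posterior Gamma(14, 17/3)
obs 4: x=5 → posterior Gamma(19, 20/3)
obs 5: x=6 → posterior Gamma(25, 23/3)
obs 6: x=1 → posterior Gamma(26, 26/3)
obs 7: x=4 → posterior Gamma(30, 29/3)
obs 8: x=5 → posterior Gamma(35, 32/3)
obs 9: x=5 → posterior Gamma(40, 35/3)
obs 10: x=6 → posterior Gamma(46, 38/3)
obs 11: x=5 → posterior Gamma(51, 41/3)
obs 12: x=5 → posterior Gamma(56, 44/3)
obs 13: x=5 → posterior Gamma(61, 47/3)
obs 14: x=3 → posterior Gamma(64, 50/3)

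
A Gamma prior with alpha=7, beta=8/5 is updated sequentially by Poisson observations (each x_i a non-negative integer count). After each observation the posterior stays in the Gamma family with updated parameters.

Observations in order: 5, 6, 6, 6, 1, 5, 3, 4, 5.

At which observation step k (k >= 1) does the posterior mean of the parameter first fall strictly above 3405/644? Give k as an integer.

k = 4

obs 1: x=5 → posterior Gamma(12, 13/5)
obs 2: x=6 → posterior Gamma(18, 18/5)
obs 3: x=6 → posterior Gamma(24, 23/5)
obs 4: x=6 → posterior Gamma(30, 28/5)
obs 5: x=1 → posterior Gamma(31, 33/5)
obs 6: x=5 → posterior Gamma(36, 38/5)
obs 7: x=3 → posterior Gamma(39, 43/5)
obs 8: x=4 → posterior Gamma(43, 48/5)
obs 9: x=5 → posterior Gamma(48, 53/5)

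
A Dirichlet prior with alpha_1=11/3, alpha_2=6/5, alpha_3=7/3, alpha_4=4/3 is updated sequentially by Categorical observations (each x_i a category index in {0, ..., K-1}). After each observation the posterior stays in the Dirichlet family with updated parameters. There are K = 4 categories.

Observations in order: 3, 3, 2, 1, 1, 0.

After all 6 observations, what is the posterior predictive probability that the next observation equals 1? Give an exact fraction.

obs 1: x=3 → posterior Dirichlet(11/3, 6/5, 7/3, 7/3)
obs 2: x=3 → posterior Dirichlet(11/3, 6/5, 7/3, 10/3)
obs 3: x=2 → posterior Dirichlet(11/3, 6/5, 10/3, 10/3)
obs 4: x=1 → posterior Dirichlet(11/3, 11/5, 10/3, 10/3)
obs 5: x=1 → posterior Dirichlet(11/3, 16/5, 10/3, 10/3)
obs 6: x=0 → posterior Dirichlet(14/3, 16/5, 10/3, 10/3)

24/109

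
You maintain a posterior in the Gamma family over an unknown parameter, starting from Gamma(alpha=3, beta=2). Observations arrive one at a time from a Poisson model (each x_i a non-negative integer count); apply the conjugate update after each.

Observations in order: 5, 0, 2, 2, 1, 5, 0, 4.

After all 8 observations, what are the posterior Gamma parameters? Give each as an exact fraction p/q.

alpha=22, beta=10

obs 1: x=5 → posterior Gamma(8, 3)
obs 2: x=0 → posterior Gamma(8, 4)
obs 3: x=2 → posterior Gamma(10, 5)
obs 4: x=2 → posterior Gamma(12, 6)
obs 5: x=1 → posterior Gamma(13, 7)
obs 6: x=5 → posterior Gamma(18, 8)
obs 7: x=0 → posterior Gamma(18, 9)
obs 8: x=4 → posterior Gamma(22, 10)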